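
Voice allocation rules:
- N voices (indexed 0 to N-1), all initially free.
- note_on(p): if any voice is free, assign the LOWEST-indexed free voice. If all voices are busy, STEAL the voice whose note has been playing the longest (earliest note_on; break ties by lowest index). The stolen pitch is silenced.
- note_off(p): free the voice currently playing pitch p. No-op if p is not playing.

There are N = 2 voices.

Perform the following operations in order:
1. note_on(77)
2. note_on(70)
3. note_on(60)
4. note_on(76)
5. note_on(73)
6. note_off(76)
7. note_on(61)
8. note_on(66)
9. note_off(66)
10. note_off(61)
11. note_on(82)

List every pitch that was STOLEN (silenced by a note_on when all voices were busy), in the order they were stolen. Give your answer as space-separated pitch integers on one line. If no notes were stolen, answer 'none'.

Op 1: note_on(77): voice 0 is free -> assigned | voices=[77 -]
Op 2: note_on(70): voice 1 is free -> assigned | voices=[77 70]
Op 3: note_on(60): all voices busy, STEAL voice 0 (pitch 77, oldest) -> assign | voices=[60 70]
Op 4: note_on(76): all voices busy, STEAL voice 1 (pitch 70, oldest) -> assign | voices=[60 76]
Op 5: note_on(73): all voices busy, STEAL voice 0 (pitch 60, oldest) -> assign | voices=[73 76]
Op 6: note_off(76): free voice 1 | voices=[73 -]
Op 7: note_on(61): voice 1 is free -> assigned | voices=[73 61]
Op 8: note_on(66): all voices busy, STEAL voice 0 (pitch 73, oldest) -> assign | voices=[66 61]
Op 9: note_off(66): free voice 0 | voices=[- 61]
Op 10: note_off(61): free voice 1 | voices=[- -]
Op 11: note_on(82): voice 0 is free -> assigned | voices=[82 -]

Answer: 77 70 60 73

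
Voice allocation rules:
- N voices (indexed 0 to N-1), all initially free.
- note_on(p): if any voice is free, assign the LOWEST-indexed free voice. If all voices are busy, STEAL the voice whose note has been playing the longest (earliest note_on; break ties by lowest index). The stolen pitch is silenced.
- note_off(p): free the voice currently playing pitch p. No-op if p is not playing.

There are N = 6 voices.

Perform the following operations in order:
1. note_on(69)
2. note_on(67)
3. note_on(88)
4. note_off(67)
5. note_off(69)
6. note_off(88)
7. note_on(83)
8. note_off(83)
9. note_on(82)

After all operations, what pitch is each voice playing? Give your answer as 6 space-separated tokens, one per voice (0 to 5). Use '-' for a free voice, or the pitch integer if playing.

Answer: 82 - - - - -

Derivation:
Op 1: note_on(69): voice 0 is free -> assigned | voices=[69 - - - - -]
Op 2: note_on(67): voice 1 is free -> assigned | voices=[69 67 - - - -]
Op 3: note_on(88): voice 2 is free -> assigned | voices=[69 67 88 - - -]
Op 4: note_off(67): free voice 1 | voices=[69 - 88 - - -]
Op 5: note_off(69): free voice 0 | voices=[- - 88 - - -]
Op 6: note_off(88): free voice 2 | voices=[- - - - - -]
Op 7: note_on(83): voice 0 is free -> assigned | voices=[83 - - - - -]
Op 8: note_off(83): free voice 0 | voices=[- - - - - -]
Op 9: note_on(82): voice 0 is free -> assigned | voices=[82 - - - - -]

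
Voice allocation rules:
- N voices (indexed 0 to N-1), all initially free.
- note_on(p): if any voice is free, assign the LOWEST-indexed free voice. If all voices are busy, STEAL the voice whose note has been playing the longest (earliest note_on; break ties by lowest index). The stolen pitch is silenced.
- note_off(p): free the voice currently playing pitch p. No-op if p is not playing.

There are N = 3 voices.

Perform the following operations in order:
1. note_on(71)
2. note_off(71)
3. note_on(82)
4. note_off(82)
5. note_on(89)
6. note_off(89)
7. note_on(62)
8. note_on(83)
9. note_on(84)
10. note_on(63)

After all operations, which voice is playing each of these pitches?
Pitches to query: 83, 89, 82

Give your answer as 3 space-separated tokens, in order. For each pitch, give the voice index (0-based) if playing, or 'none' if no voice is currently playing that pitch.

Op 1: note_on(71): voice 0 is free -> assigned | voices=[71 - -]
Op 2: note_off(71): free voice 0 | voices=[- - -]
Op 3: note_on(82): voice 0 is free -> assigned | voices=[82 - -]
Op 4: note_off(82): free voice 0 | voices=[- - -]
Op 5: note_on(89): voice 0 is free -> assigned | voices=[89 - -]
Op 6: note_off(89): free voice 0 | voices=[- - -]
Op 7: note_on(62): voice 0 is free -> assigned | voices=[62 - -]
Op 8: note_on(83): voice 1 is free -> assigned | voices=[62 83 -]
Op 9: note_on(84): voice 2 is free -> assigned | voices=[62 83 84]
Op 10: note_on(63): all voices busy, STEAL voice 0 (pitch 62, oldest) -> assign | voices=[63 83 84]

Answer: 1 none none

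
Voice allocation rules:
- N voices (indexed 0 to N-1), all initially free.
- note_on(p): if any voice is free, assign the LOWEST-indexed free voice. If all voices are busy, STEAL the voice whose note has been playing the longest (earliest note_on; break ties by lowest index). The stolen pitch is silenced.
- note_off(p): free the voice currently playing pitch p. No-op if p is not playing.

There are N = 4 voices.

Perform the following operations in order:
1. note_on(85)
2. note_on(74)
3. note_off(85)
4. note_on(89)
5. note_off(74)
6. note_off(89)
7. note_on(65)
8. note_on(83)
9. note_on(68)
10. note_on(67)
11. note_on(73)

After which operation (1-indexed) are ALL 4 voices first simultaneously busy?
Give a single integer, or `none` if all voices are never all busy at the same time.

Answer: 10

Derivation:
Op 1: note_on(85): voice 0 is free -> assigned | voices=[85 - - -]
Op 2: note_on(74): voice 1 is free -> assigned | voices=[85 74 - -]
Op 3: note_off(85): free voice 0 | voices=[- 74 - -]
Op 4: note_on(89): voice 0 is free -> assigned | voices=[89 74 - -]
Op 5: note_off(74): free voice 1 | voices=[89 - - -]
Op 6: note_off(89): free voice 0 | voices=[- - - -]
Op 7: note_on(65): voice 0 is free -> assigned | voices=[65 - - -]
Op 8: note_on(83): voice 1 is free -> assigned | voices=[65 83 - -]
Op 9: note_on(68): voice 2 is free -> assigned | voices=[65 83 68 -]
Op 10: note_on(67): voice 3 is free -> assigned | voices=[65 83 68 67]
Op 11: note_on(73): all voices busy, STEAL voice 0 (pitch 65, oldest) -> assign | voices=[73 83 68 67]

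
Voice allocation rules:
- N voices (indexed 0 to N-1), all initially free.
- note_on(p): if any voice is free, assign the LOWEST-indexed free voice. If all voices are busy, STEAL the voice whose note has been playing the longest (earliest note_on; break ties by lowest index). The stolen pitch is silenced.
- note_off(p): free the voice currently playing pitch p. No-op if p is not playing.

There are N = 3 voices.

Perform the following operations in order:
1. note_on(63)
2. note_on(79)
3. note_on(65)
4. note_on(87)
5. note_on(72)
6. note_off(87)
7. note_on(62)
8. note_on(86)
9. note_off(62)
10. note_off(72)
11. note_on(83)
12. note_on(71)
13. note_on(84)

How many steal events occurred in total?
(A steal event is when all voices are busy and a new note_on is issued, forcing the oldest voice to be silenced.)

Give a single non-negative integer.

Op 1: note_on(63): voice 0 is free -> assigned | voices=[63 - -]
Op 2: note_on(79): voice 1 is free -> assigned | voices=[63 79 -]
Op 3: note_on(65): voice 2 is free -> assigned | voices=[63 79 65]
Op 4: note_on(87): all voices busy, STEAL voice 0 (pitch 63, oldest) -> assign | voices=[87 79 65]
Op 5: note_on(72): all voices busy, STEAL voice 1 (pitch 79, oldest) -> assign | voices=[87 72 65]
Op 6: note_off(87): free voice 0 | voices=[- 72 65]
Op 7: note_on(62): voice 0 is free -> assigned | voices=[62 72 65]
Op 8: note_on(86): all voices busy, STEAL voice 2 (pitch 65, oldest) -> assign | voices=[62 72 86]
Op 9: note_off(62): free voice 0 | voices=[- 72 86]
Op 10: note_off(72): free voice 1 | voices=[- - 86]
Op 11: note_on(83): voice 0 is free -> assigned | voices=[83 - 86]
Op 12: note_on(71): voice 1 is free -> assigned | voices=[83 71 86]
Op 13: note_on(84): all voices busy, STEAL voice 2 (pitch 86, oldest) -> assign | voices=[83 71 84]

Answer: 4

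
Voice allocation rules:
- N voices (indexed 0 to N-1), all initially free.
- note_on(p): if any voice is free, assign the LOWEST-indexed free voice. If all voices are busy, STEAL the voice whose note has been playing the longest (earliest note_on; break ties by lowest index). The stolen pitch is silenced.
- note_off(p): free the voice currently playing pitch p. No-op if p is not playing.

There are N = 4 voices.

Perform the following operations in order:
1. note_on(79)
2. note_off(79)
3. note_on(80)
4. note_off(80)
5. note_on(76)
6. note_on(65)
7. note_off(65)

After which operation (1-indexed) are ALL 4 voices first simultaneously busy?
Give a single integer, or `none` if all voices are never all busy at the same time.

Op 1: note_on(79): voice 0 is free -> assigned | voices=[79 - - -]
Op 2: note_off(79): free voice 0 | voices=[- - - -]
Op 3: note_on(80): voice 0 is free -> assigned | voices=[80 - - -]
Op 4: note_off(80): free voice 0 | voices=[- - - -]
Op 5: note_on(76): voice 0 is free -> assigned | voices=[76 - - -]
Op 6: note_on(65): voice 1 is free -> assigned | voices=[76 65 - -]
Op 7: note_off(65): free voice 1 | voices=[76 - - -]

Answer: none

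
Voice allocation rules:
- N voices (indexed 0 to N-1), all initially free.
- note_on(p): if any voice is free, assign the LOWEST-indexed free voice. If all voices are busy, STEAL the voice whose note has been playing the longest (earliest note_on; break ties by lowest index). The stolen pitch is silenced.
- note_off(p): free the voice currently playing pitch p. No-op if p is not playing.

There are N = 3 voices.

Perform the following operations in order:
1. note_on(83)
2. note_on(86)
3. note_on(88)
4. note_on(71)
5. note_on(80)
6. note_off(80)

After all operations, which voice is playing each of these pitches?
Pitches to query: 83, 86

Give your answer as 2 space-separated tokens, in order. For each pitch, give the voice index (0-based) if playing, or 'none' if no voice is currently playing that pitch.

Answer: none none

Derivation:
Op 1: note_on(83): voice 0 is free -> assigned | voices=[83 - -]
Op 2: note_on(86): voice 1 is free -> assigned | voices=[83 86 -]
Op 3: note_on(88): voice 2 is free -> assigned | voices=[83 86 88]
Op 4: note_on(71): all voices busy, STEAL voice 0 (pitch 83, oldest) -> assign | voices=[71 86 88]
Op 5: note_on(80): all voices busy, STEAL voice 1 (pitch 86, oldest) -> assign | voices=[71 80 88]
Op 6: note_off(80): free voice 1 | voices=[71 - 88]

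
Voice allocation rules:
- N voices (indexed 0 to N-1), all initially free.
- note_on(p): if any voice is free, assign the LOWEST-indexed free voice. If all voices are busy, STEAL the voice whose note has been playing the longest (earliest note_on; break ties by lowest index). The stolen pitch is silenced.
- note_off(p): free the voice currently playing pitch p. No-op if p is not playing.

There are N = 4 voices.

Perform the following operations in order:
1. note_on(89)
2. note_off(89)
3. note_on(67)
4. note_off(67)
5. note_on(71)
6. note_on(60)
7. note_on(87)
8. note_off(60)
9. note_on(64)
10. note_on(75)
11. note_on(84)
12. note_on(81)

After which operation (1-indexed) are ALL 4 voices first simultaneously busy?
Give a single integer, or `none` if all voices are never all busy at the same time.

Op 1: note_on(89): voice 0 is free -> assigned | voices=[89 - - -]
Op 2: note_off(89): free voice 0 | voices=[- - - -]
Op 3: note_on(67): voice 0 is free -> assigned | voices=[67 - - -]
Op 4: note_off(67): free voice 0 | voices=[- - - -]
Op 5: note_on(71): voice 0 is free -> assigned | voices=[71 - - -]
Op 6: note_on(60): voice 1 is free -> assigned | voices=[71 60 - -]
Op 7: note_on(87): voice 2 is free -> assigned | voices=[71 60 87 -]
Op 8: note_off(60): free voice 1 | voices=[71 - 87 -]
Op 9: note_on(64): voice 1 is free -> assigned | voices=[71 64 87 -]
Op 10: note_on(75): voice 3 is free -> assigned | voices=[71 64 87 75]
Op 11: note_on(84): all voices busy, STEAL voice 0 (pitch 71, oldest) -> assign | voices=[84 64 87 75]
Op 12: note_on(81): all voices busy, STEAL voice 2 (pitch 87, oldest) -> assign | voices=[84 64 81 75]

Answer: 10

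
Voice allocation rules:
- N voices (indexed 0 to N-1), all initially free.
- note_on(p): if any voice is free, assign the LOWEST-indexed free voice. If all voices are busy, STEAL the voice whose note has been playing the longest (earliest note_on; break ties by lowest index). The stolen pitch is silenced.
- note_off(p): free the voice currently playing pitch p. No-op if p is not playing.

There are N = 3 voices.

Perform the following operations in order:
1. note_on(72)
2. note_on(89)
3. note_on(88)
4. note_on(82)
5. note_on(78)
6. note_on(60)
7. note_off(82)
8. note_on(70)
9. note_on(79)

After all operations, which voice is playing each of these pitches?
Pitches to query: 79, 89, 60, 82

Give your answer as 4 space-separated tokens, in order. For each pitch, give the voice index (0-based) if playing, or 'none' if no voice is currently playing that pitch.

Op 1: note_on(72): voice 0 is free -> assigned | voices=[72 - -]
Op 2: note_on(89): voice 1 is free -> assigned | voices=[72 89 -]
Op 3: note_on(88): voice 2 is free -> assigned | voices=[72 89 88]
Op 4: note_on(82): all voices busy, STEAL voice 0 (pitch 72, oldest) -> assign | voices=[82 89 88]
Op 5: note_on(78): all voices busy, STEAL voice 1 (pitch 89, oldest) -> assign | voices=[82 78 88]
Op 6: note_on(60): all voices busy, STEAL voice 2 (pitch 88, oldest) -> assign | voices=[82 78 60]
Op 7: note_off(82): free voice 0 | voices=[- 78 60]
Op 8: note_on(70): voice 0 is free -> assigned | voices=[70 78 60]
Op 9: note_on(79): all voices busy, STEAL voice 1 (pitch 78, oldest) -> assign | voices=[70 79 60]

Answer: 1 none 2 none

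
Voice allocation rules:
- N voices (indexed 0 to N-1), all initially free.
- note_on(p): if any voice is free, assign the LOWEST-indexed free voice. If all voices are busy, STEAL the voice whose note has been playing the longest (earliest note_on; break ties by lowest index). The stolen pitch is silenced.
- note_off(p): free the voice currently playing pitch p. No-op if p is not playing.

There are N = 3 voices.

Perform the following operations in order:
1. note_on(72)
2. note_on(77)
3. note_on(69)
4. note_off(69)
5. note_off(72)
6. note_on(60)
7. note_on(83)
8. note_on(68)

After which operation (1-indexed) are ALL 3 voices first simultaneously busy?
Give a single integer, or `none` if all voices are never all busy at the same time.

Op 1: note_on(72): voice 0 is free -> assigned | voices=[72 - -]
Op 2: note_on(77): voice 1 is free -> assigned | voices=[72 77 -]
Op 3: note_on(69): voice 2 is free -> assigned | voices=[72 77 69]
Op 4: note_off(69): free voice 2 | voices=[72 77 -]
Op 5: note_off(72): free voice 0 | voices=[- 77 -]
Op 6: note_on(60): voice 0 is free -> assigned | voices=[60 77 -]
Op 7: note_on(83): voice 2 is free -> assigned | voices=[60 77 83]
Op 8: note_on(68): all voices busy, STEAL voice 1 (pitch 77, oldest) -> assign | voices=[60 68 83]

Answer: 3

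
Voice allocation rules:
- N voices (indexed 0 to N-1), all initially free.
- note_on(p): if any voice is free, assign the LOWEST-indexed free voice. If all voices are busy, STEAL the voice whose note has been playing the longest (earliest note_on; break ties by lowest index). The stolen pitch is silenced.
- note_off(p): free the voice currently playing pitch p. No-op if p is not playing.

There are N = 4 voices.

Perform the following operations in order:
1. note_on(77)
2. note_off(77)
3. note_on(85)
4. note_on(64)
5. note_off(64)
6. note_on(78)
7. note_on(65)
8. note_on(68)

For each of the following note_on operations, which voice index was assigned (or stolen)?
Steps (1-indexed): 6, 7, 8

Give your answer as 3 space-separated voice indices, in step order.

Answer: 1 2 3

Derivation:
Op 1: note_on(77): voice 0 is free -> assigned | voices=[77 - - -]
Op 2: note_off(77): free voice 0 | voices=[- - - -]
Op 3: note_on(85): voice 0 is free -> assigned | voices=[85 - - -]
Op 4: note_on(64): voice 1 is free -> assigned | voices=[85 64 - -]
Op 5: note_off(64): free voice 1 | voices=[85 - - -]
Op 6: note_on(78): voice 1 is free -> assigned | voices=[85 78 - -]
Op 7: note_on(65): voice 2 is free -> assigned | voices=[85 78 65 -]
Op 8: note_on(68): voice 3 is free -> assigned | voices=[85 78 65 68]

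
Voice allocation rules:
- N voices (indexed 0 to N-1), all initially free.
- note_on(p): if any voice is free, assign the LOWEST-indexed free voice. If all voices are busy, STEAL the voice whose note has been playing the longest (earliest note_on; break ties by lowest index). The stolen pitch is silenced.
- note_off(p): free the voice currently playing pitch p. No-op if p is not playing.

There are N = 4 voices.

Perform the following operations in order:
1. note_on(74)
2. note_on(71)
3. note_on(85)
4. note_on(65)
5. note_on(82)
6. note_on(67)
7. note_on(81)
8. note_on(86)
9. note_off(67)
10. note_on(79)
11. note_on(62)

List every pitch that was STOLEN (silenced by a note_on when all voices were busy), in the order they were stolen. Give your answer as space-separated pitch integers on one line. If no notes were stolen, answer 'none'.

Op 1: note_on(74): voice 0 is free -> assigned | voices=[74 - - -]
Op 2: note_on(71): voice 1 is free -> assigned | voices=[74 71 - -]
Op 3: note_on(85): voice 2 is free -> assigned | voices=[74 71 85 -]
Op 4: note_on(65): voice 3 is free -> assigned | voices=[74 71 85 65]
Op 5: note_on(82): all voices busy, STEAL voice 0 (pitch 74, oldest) -> assign | voices=[82 71 85 65]
Op 6: note_on(67): all voices busy, STEAL voice 1 (pitch 71, oldest) -> assign | voices=[82 67 85 65]
Op 7: note_on(81): all voices busy, STEAL voice 2 (pitch 85, oldest) -> assign | voices=[82 67 81 65]
Op 8: note_on(86): all voices busy, STEAL voice 3 (pitch 65, oldest) -> assign | voices=[82 67 81 86]
Op 9: note_off(67): free voice 1 | voices=[82 - 81 86]
Op 10: note_on(79): voice 1 is free -> assigned | voices=[82 79 81 86]
Op 11: note_on(62): all voices busy, STEAL voice 0 (pitch 82, oldest) -> assign | voices=[62 79 81 86]

Answer: 74 71 85 65 82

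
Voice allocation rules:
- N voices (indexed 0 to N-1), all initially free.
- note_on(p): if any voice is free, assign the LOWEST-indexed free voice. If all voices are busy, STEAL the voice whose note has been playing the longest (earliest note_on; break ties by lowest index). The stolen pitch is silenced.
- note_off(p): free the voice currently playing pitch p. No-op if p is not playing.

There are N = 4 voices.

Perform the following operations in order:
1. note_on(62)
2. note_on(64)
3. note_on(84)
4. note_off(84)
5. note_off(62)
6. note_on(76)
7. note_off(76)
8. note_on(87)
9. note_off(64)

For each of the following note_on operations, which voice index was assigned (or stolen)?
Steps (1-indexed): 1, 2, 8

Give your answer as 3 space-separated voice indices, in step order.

Op 1: note_on(62): voice 0 is free -> assigned | voices=[62 - - -]
Op 2: note_on(64): voice 1 is free -> assigned | voices=[62 64 - -]
Op 3: note_on(84): voice 2 is free -> assigned | voices=[62 64 84 -]
Op 4: note_off(84): free voice 2 | voices=[62 64 - -]
Op 5: note_off(62): free voice 0 | voices=[- 64 - -]
Op 6: note_on(76): voice 0 is free -> assigned | voices=[76 64 - -]
Op 7: note_off(76): free voice 0 | voices=[- 64 - -]
Op 8: note_on(87): voice 0 is free -> assigned | voices=[87 64 - -]
Op 9: note_off(64): free voice 1 | voices=[87 - - -]

Answer: 0 1 0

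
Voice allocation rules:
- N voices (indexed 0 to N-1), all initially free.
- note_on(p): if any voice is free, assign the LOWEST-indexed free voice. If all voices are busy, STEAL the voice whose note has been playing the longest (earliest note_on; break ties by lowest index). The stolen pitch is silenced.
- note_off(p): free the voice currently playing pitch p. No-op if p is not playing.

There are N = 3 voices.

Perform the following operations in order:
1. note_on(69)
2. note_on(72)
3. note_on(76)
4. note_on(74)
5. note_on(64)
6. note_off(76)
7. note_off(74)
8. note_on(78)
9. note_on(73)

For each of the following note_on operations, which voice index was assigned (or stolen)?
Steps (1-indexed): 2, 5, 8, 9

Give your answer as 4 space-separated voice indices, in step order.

Op 1: note_on(69): voice 0 is free -> assigned | voices=[69 - -]
Op 2: note_on(72): voice 1 is free -> assigned | voices=[69 72 -]
Op 3: note_on(76): voice 2 is free -> assigned | voices=[69 72 76]
Op 4: note_on(74): all voices busy, STEAL voice 0 (pitch 69, oldest) -> assign | voices=[74 72 76]
Op 5: note_on(64): all voices busy, STEAL voice 1 (pitch 72, oldest) -> assign | voices=[74 64 76]
Op 6: note_off(76): free voice 2 | voices=[74 64 -]
Op 7: note_off(74): free voice 0 | voices=[- 64 -]
Op 8: note_on(78): voice 0 is free -> assigned | voices=[78 64 -]
Op 9: note_on(73): voice 2 is free -> assigned | voices=[78 64 73]

Answer: 1 1 0 2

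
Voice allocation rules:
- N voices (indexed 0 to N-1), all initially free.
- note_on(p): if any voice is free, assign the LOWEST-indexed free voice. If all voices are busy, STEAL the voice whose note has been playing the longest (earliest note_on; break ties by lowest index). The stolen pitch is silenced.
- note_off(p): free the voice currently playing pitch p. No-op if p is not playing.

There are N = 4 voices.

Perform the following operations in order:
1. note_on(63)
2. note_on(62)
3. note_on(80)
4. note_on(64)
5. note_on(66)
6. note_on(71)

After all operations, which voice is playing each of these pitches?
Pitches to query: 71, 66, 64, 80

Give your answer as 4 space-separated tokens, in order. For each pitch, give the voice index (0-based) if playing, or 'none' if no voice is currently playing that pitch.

Op 1: note_on(63): voice 0 is free -> assigned | voices=[63 - - -]
Op 2: note_on(62): voice 1 is free -> assigned | voices=[63 62 - -]
Op 3: note_on(80): voice 2 is free -> assigned | voices=[63 62 80 -]
Op 4: note_on(64): voice 3 is free -> assigned | voices=[63 62 80 64]
Op 5: note_on(66): all voices busy, STEAL voice 0 (pitch 63, oldest) -> assign | voices=[66 62 80 64]
Op 6: note_on(71): all voices busy, STEAL voice 1 (pitch 62, oldest) -> assign | voices=[66 71 80 64]

Answer: 1 0 3 2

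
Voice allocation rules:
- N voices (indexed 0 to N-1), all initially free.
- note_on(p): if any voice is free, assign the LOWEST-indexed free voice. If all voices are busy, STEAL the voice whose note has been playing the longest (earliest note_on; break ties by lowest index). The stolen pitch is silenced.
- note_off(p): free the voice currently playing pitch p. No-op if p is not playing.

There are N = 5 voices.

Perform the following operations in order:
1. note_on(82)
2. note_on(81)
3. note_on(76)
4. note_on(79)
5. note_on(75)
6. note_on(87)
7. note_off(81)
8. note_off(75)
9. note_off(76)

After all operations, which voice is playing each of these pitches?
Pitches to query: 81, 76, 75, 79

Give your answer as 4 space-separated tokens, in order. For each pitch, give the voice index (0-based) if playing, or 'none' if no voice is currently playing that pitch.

Op 1: note_on(82): voice 0 is free -> assigned | voices=[82 - - - -]
Op 2: note_on(81): voice 1 is free -> assigned | voices=[82 81 - - -]
Op 3: note_on(76): voice 2 is free -> assigned | voices=[82 81 76 - -]
Op 4: note_on(79): voice 3 is free -> assigned | voices=[82 81 76 79 -]
Op 5: note_on(75): voice 4 is free -> assigned | voices=[82 81 76 79 75]
Op 6: note_on(87): all voices busy, STEAL voice 0 (pitch 82, oldest) -> assign | voices=[87 81 76 79 75]
Op 7: note_off(81): free voice 1 | voices=[87 - 76 79 75]
Op 8: note_off(75): free voice 4 | voices=[87 - 76 79 -]
Op 9: note_off(76): free voice 2 | voices=[87 - - 79 -]

Answer: none none none 3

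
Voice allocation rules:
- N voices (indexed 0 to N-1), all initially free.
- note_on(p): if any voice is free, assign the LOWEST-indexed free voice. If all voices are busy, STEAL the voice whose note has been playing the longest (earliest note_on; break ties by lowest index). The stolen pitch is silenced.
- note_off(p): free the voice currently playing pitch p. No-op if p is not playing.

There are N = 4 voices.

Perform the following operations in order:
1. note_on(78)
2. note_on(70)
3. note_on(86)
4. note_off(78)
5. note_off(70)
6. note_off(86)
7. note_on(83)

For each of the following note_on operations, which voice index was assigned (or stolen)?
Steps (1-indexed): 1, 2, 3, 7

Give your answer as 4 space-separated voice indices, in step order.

Op 1: note_on(78): voice 0 is free -> assigned | voices=[78 - - -]
Op 2: note_on(70): voice 1 is free -> assigned | voices=[78 70 - -]
Op 3: note_on(86): voice 2 is free -> assigned | voices=[78 70 86 -]
Op 4: note_off(78): free voice 0 | voices=[- 70 86 -]
Op 5: note_off(70): free voice 1 | voices=[- - 86 -]
Op 6: note_off(86): free voice 2 | voices=[- - - -]
Op 7: note_on(83): voice 0 is free -> assigned | voices=[83 - - -]

Answer: 0 1 2 0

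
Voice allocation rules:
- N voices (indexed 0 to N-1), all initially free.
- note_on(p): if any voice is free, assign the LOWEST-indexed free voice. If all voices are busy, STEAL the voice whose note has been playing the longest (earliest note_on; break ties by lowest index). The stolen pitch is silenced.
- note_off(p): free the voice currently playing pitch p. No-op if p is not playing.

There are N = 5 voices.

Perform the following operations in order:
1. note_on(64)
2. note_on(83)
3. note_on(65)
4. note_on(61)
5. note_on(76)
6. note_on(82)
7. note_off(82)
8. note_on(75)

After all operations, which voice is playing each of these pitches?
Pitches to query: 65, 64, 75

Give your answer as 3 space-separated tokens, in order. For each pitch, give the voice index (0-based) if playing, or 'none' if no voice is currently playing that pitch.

Op 1: note_on(64): voice 0 is free -> assigned | voices=[64 - - - -]
Op 2: note_on(83): voice 1 is free -> assigned | voices=[64 83 - - -]
Op 3: note_on(65): voice 2 is free -> assigned | voices=[64 83 65 - -]
Op 4: note_on(61): voice 3 is free -> assigned | voices=[64 83 65 61 -]
Op 5: note_on(76): voice 4 is free -> assigned | voices=[64 83 65 61 76]
Op 6: note_on(82): all voices busy, STEAL voice 0 (pitch 64, oldest) -> assign | voices=[82 83 65 61 76]
Op 7: note_off(82): free voice 0 | voices=[- 83 65 61 76]
Op 8: note_on(75): voice 0 is free -> assigned | voices=[75 83 65 61 76]

Answer: 2 none 0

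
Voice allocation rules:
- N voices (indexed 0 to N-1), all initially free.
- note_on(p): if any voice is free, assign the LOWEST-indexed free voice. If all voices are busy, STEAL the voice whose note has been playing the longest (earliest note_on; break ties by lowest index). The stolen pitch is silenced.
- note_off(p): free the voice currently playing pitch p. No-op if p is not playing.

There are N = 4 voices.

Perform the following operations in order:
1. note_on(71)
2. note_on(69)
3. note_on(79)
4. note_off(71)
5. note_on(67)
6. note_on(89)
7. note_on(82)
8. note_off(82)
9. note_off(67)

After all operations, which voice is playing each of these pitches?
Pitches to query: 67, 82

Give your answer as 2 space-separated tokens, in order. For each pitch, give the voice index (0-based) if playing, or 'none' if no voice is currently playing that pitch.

Op 1: note_on(71): voice 0 is free -> assigned | voices=[71 - - -]
Op 2: note_on(69): voice 1 is free -> assigned | voices=[71 69 - -]
Op 3: note_on(79): voice 2 is free -> assigned | voices=[71 69 79 -]
Op 4: note_off(71): free voice 0 | voices=[- 69 79 -]
Op 5: note_on(67): voice 0 is free -> assigned | voices=[67 69 79 -]
Op 6: note_on(89): voice 3 is free -> assigned | voices=[67 69 79 89]
Op 7: note_on(82): all voices busy, STEAL voice 1 (pitch 69, oldest) -> assign | voices=[67 82 79 89]
Op 8: note_off(82): free voice 1 | voices=[67 - 79 89]
Op 9: note_off(67): free voice 0 | voices=[- - 79 89]

Answer: none none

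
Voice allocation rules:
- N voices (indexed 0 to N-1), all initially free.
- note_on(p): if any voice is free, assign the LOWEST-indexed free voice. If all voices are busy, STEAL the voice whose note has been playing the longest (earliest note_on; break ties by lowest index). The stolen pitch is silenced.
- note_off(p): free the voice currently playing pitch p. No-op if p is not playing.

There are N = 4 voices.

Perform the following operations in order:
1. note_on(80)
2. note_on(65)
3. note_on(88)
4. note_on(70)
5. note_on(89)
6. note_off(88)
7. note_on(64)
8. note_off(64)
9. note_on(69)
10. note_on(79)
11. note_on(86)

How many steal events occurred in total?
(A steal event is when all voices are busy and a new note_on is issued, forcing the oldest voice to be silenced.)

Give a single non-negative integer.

Op 1: note_on(80): voice 0 is free -> assigned | voices=[80 - - -]
Op 2: note_on(65): voice 1 is free -> assigned | voices=[80 65 - -]
Op 3: note_on(88): voice 2 is free -> assigned | voices=[80 65 88 -]
Op 4: note_on(70): voice 3 is free -> assigned | voices=[80 65 88 70]
Op 5: note_on(89): all voices busy, STEAL voice 0 (pitch 80, oldest) -> assign | voices=[89 65 88 70]
Op 6: note_off(88): free voice 2 | voices=[89 65 - 70]
Op 7: note_on(64): voice 2 is free -> assigned | voices=[89 65 64 70]
Op 8: note_off(64): free voice 2 | voices=[89 65 - 70]
Op 9: note_on(69): voice 2 is free -> assigned | voices=[89 65 69 70]
Op 10: note_on(79): all voices busy, STEAL voice 1 (pitch 65, oldest) -> assign | voices=[89 79 69 70]
Op 11: note_on(86): all voices busy, STEAL voice 3 (pitch 70, oldest) -> assign | voices=[89 79 69 86]

Answer: 3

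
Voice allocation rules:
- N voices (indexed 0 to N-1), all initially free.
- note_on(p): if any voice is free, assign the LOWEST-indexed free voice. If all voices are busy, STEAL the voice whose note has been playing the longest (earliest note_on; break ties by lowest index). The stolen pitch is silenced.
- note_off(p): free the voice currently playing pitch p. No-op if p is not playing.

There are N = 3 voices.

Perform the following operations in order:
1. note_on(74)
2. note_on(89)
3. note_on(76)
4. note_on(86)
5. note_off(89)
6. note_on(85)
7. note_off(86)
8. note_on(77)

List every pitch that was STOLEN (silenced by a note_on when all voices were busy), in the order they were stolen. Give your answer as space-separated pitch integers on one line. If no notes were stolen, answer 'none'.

Op 1: note_on(74): voice 0 is free -> assigned | voices=[74 - -]
Op 2: note_on(89): voice 1 is free -> assigned | voices=[74 89 -]
Op 3: note_on(76): voice 2 is free -> assigned | voices=[74 89 76]
Op 4: note_on(86): all voices busy, STEAL voice 0 (pitch 74, oldest) -> assign | voices=[86 89 76]
Op 5: note_off(89): free voice 1 | voices=[86 - 76]
Op 6: note_on(85): voice 1 is free -> assigned | voices=[86 85 76]
Op 7: note_off(86): free voice 0 | voices=[- 85 76]
Op 8: note_on(77): voice 0 is free -> assigned | voices=[77 85 76]

Answer: 74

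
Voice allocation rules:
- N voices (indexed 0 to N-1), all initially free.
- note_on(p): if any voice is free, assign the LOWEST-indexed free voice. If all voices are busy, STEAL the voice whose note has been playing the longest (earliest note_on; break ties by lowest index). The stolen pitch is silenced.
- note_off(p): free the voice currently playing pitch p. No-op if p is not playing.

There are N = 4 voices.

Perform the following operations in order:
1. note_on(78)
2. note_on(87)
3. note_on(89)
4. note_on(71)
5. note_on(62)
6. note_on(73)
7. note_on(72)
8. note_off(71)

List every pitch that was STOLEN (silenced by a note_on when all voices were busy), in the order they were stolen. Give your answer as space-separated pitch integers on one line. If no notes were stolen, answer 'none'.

Answer: 78 87 89

Derivation:
Op 1: note_on(78): voice 0 is free -> assigned | voices=[78 - - -]
Op 2: note_on(87): voice 1 is free -> assigned | voices=[78 87 - -]
Op 3: note_on(89): voice 2 is free -> assigned | voices=[78 87 89 -]
Op 4: note_on(71): voice 3 is free -> assigned | voices=[78 87 89 71]
Op 5: note_on(62): all voices busy, STEAL voice 0 (pitch 78, oldest) -> assign | voices=[62 87 89 71]
Op 6: note_on(73): all voices busy, STEAL voice 1 (pitch 87, oldest) -> assign | voices=[62 73 89 71]
Op 7: note_on(72): all voices busy, STEAL voice 2 (pitch 89, oldest) -> assign | voices=[62 73 72 71]
Op 8: note_off(71): free voice 3 | voices=[62 73 72 -]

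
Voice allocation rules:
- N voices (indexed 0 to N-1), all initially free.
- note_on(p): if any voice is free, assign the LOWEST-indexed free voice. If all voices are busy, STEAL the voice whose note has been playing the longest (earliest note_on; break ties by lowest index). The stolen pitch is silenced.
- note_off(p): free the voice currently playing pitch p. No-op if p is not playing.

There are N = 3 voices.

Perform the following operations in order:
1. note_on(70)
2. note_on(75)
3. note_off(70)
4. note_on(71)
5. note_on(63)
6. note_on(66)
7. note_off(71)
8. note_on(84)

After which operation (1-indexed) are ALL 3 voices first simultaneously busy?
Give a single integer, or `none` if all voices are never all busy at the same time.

Answer: 5

Derivation:
Op 1: note_on(70): voice 0 is free -> assigned | voices=[70 - -]
Op 2: note_on(75): voice 1 is free -> assigned | voices=[70 75 -]
Op 3: note_off(70): free voice 0 | voices=[- 75 -]
Op 4: note_on(71): voice 0 is free -> assigned | voices=[71 75 -]
Op 5: note_on(63): voice 2 is free -> assigned | voices=[71 75 63]
Op 6: note_on(66): all voices busy, STEAL voice 1 (pitch 75, oldest) -> assign | voices=[71 66 63]
Op 7: note_off(71): free voice 0 | voices=[- 66 63]
Op 8: note_on(84): voice 0 is free -> assigned | voices=[84 66 63]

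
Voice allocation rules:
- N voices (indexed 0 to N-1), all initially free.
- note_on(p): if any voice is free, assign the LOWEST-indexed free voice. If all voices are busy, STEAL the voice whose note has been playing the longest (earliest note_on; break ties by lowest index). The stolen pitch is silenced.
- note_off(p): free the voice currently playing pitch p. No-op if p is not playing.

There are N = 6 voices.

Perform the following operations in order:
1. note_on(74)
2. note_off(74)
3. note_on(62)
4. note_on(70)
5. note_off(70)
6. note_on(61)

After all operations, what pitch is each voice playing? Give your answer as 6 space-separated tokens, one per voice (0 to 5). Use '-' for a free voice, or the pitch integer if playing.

Op 1: note_on(74): voice 0 is free -> assigned | voices=[74 - - - - -]
Op 2: note_off(74): free voice 0 | voices=[- - - - - -]
Op 3: note_on(62): voice 0 is free -> assigned | voices=[62 - - - - -]
Op 4: note_on(70): voice 1 is free -> assigned | voices=[62 70 - - - -]
Op 5: note_off(70): free voice 1 | voices=[62 - - - - -]
Op 6: note_on(61): voice 1 is free -> assigned | voices=[62 61 - - - -]

Answer: 62 61 - - - -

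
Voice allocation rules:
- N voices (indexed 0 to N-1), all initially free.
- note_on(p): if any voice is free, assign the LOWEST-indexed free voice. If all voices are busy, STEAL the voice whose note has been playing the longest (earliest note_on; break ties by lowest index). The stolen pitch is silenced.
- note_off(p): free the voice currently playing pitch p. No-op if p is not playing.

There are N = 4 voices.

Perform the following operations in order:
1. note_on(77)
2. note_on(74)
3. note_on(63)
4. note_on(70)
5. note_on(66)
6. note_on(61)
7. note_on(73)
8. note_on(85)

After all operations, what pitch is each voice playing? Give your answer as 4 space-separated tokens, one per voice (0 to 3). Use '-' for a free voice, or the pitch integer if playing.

Op 1: note_on(77): voice 0 is free -> assigned | voices=[77 - - -]
Op 2: note_on(74): voice 1 is free -> assigned | voices=[77 74 - -]
Op 3: note_on(63): voice 2 is free -> assigned | voices=[77 74 63 -]
Op 4: note_on(70): voice 3 is free -> assigned | voices=[77 74 63 70]
Op 5: note_on(66): all voices busy, STEAL voice 0 (pitch 77, oldest) -> assign | voices=[66 74 63 70]
Op 6: note_on(61): all voices busy, STEAL voice 1 (pitch 74, oldest) -> assign | voices=[66 61 63 70]
Op 7: note_on(73): all voices busy, STEAL voice 2 (pitch 63, oldest) -> assign | voices=[66 61 73 70]
Op 8: note_on(85): all voices busy, STEAL voice 3 (pitch 70, oldest) -> assign | voices=[66 61 73 85]

Answer: 66 61 73 85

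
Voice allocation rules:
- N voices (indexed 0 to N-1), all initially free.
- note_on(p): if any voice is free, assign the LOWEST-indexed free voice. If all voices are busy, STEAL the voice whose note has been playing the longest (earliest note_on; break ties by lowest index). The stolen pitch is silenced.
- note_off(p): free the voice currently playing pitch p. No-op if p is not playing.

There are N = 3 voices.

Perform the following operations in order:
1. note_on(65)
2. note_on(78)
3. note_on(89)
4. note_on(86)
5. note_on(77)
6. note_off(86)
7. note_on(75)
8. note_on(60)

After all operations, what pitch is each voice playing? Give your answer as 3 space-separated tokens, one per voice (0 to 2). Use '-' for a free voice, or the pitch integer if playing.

Op 1: note_on(65): voice 0 is free -> assigned | voices=[65 - -]
Op 2: note_on(78): voice 1 is free -> assigned | voices=[65 78 -]
Op 3: note_on(89): voice 2 is free -> assigned | voices=[65 78 89]
Op 4: note_on(86): all voices busy, STEAL voice 0 (pitch 65, oldest) -> assign | voices=[86 78 89]
Op 5: note_on(77): all voices busy, STEAL voice 1 (pitch 78, oldest) -> assign | voices=[86 77 89]
Op 6: note_off(86): free voice 0 | voices=[- 77 89]
Op 7: note_on(75): voice 0 is free -> assigned | voices=[75 77 89]
Op 8: note_on(60): all voices busy, STEAL voice 2 (pitch 89, oldest) -> assign | voices=[75 77 60]

Answer: 75 77 60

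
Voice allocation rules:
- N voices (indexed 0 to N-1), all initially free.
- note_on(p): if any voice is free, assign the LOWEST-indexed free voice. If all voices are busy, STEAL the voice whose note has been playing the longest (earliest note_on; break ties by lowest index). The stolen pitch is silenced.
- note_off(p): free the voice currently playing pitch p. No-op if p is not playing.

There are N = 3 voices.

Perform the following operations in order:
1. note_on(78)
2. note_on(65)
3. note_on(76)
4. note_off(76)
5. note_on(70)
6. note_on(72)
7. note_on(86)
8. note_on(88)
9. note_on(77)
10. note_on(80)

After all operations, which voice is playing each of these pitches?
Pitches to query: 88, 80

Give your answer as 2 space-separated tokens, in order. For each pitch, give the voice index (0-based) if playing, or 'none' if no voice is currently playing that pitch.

Op 1: note_on(78): voice 0 is free -> assigned | voices=[78 - -]
Op 2: note_on(65): voice 1 is free -> assigned | voices=[78 65 -]
Op 3: note_on(76): voice 2 is free -> assigned | voices=[78 65 76]
Op 4: note_off(76): free voice 2 | voices=[78 65 -]
Op 5: note_on(70): voice 2 is free -> assigned | voices=[78 65 70]
Op 6: note_on(72): all voices busy, STEAL voice 0 (pitch 78, oldest) -> assign | voices=[72 65 70]
Op 7: note_on(86): all voices busy, STEAL voice 1 (pitch 65, oldest) -> assign | voices=[72 86 70]
Op 8: note_on(88): all voices busy, STEAL voice 2 (pitch 70, oldest) -> assign | voices=[72 86 88]
Op 9: note_on(77): all voices busy, STEAL voice 0 (pitch 72, oldest) -> assign | voices=[77 86 88]
Op 10: note_on(80): all voices busy, STEAL voice 1 (pitch 86, oldest) -> assign | voices=[77 80 88]

Answer: 2 1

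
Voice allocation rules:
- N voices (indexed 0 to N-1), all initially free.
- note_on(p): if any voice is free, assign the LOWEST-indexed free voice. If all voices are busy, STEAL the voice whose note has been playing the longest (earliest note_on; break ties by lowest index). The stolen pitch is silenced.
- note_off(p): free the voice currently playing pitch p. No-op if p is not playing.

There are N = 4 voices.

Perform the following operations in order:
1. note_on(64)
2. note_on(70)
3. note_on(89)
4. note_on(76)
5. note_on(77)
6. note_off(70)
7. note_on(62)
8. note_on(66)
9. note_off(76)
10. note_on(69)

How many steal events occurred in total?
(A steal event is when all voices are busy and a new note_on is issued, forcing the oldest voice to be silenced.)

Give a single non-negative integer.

Op 1: note_on(64): voice 0 is free -> assigned | voices=[64 - - -]
Op 2: note_on(70): voice 1 is free -> assigned | voices=[64 70 - -]
Op 3: note_on(89): voice 2 is free -> assigned | voices=[64 70 89 -]
Op 4: note_on(76): voice 3 is free -> assigned | voices=[64 70 89 76]
Op 5: note_on(77): all voices busy, STEAL voice 0 (pitch 64, oldest) -> assign | voices=[77 70 89 76]
Op 6: note_off(70): free voice 1 | voices=[77 - 89 76]
Op 7: note_on(62): voice 1 is free -> assigned | voices=[77 62 89 76]
Op 8: note_on(66): all voices busy, STEAL voice 2 (pitch 89, oldest) -> assign | voices=[77 62 66 76]
Op 9: note_off(76): free voice 3 | voices=[77 62 66 -]
Op 10: note_on(69): voice 3 is free -> assigned | voices=[77 62 66 69]

Answer: 2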